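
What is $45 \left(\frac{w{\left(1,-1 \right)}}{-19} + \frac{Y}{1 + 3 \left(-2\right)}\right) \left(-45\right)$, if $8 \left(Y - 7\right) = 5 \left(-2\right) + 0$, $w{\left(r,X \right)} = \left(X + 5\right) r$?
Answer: $\frac{209385}{76} \approx 2755.1$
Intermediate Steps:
$w{\left(r,X \right)} = r \left(5 + X\right)$ ($w{\left(r,X \right)} = \left(5 + X\right) r = r \left(5 + X\right)$)
$Y = \frac{23}{4}$ ($Y = 7 + \frac{5 \left(-2\right) + 0}{8} = 7 + \frac{-10 + 0}{8} = 7 + \frac{1}{8} \left(-10\right) = 7 - \frac{5}{4} = \frac{23}{4} \approx 5.75$)
$45 \left(\frac{w{\left(1,-1 \right)}}{-19} + \frac{Y}{1 + 3 \left(-2\right)}\right) \left(-45\right) = 45 \left(\frac{1 \left(5 - 1\right)}{-19} + \frac{23}{4 \left(1 + 3 \left(-2\right)\right)}\right) \left(-45\right) = 45 \left(1 \cdot 4 \left(- \frac{1}{19}\right) + \frac{23}{4 \left(1 - 6\right)}\right) \left(-45\right) = 45 \left(4 \left(- \frac{1}{19}\right) + \frac{23}{4 \left(-5\right)}\right) \left(-45\right) = 45 \left(- \frac{4}{19} + \frac{23}{4} \left(- \frac{1}{5}\right)\right) \left(-45\right) = 45 \left(- \frac{4}{19} - \frac{23}{20}\right) \left(-45\right) = 45 \left(- \frac{517}{380}\right) \left(-45\right) = \left(- \frac{4653}{76}\right) \left(-45\right) = \frac{209385}{76}$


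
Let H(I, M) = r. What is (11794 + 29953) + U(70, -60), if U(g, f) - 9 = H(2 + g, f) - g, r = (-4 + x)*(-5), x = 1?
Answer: 41701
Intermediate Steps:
r = 15 (r = (-4 + 1)*(-5) = -3*(-5) = 15)
H(I, M) = 15
U(g, f) = 24 - g (U(g, f) = 9 + (15 - g) = 24 - g)
(11794 + 29953) + U(70, -60) = (11794 + 29953) + (24 - 1*70) = 41747 + (24 - 70) = 41747 - 46 = 41701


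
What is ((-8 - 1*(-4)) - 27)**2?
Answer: 961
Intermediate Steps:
((-8 - 1*(-4)) - 27)**2 = ((-8 + 4) - 27)**2 = (-4 - 27)**2 = (-31)**2 = 961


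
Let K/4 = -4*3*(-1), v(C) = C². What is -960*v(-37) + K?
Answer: -1314192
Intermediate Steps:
K = 48 (K = 4*(-4*3*(-1)) = 4*(-12*(-1)) = 4*12 = 48)
-960*v(-37) + K = -960*(-37)² + 48 = -960*1369 + 48 = -1314240 + 48 = -1314192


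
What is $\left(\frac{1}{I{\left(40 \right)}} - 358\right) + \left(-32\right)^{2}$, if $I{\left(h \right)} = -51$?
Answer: $\frac{33965}{51} \approx 665.98$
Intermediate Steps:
$\left(\frac{1}{I{\left(40 \right)}} - 358\right) + \left(-32\right)^{2} = \left(\frac{1}{-51} - 358\right) + \left(-32\right)^{2} = \left(- \frac{1}{51} - 358\right) + 1024 = - \frac{18259}{51} + 1024 = \frac{33965}{51}$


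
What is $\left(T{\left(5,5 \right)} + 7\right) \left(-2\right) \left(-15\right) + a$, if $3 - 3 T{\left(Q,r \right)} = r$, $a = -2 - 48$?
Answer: $140$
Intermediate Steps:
$a = -50$
$T{\left(Q,r \right)} = 1 - \frac{r}{3}$
$\left(T{\left(5,5 \right)} + 7\right) \left(-2\right) \left(-15\right) + a = \left(\left(1 - \frac{5}{3}\right) + 7\right) \left(-2\right) \left(-15\right) - 50 = \left(- \frac{2}{3} + 7\right) \left(-2\right) \left(-15\right) - 50 = \frac{19}{3} \left(-2\right) \left(-15\right) - 50 = \left(- \frac{38}{3}\right) \left(-15\right) - 50 = 190 - 50 = 140$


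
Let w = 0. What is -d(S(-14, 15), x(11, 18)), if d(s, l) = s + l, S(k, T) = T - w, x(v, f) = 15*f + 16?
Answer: -301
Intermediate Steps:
x(v, f) = 16 + 15*f
S(k, T) = T (S(k, T) = T - 1*0 = T + 0 = T)
d(s, l) = l + s
-d(S(-14, 15), x(11, 18)) = -((16 + 15*18) + 15) = -((16 + 270) + 15) = -(286 + 15) = -1*301 = -301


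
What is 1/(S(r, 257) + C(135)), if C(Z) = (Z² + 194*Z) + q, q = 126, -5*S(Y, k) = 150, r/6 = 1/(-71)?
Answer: 1/44511 ≈ 2.2466e-5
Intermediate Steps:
r = -6/71 (r = 6/(-71) = 6*(-1/71) = -6/71 ≈ -0.084507)
S(Y, k) = -30 (S(Y, k) = -⅕*150 = -30)
C(Z) = 126 + Z² + 194*Z (C(Z) = (Z² + 194*Z) + 126 = 126 + Z² + 194*Z)
1/(S(r, 257) + C(135)) = 1/(-30 + (126 + 135² + 194*135)) = 1/(-30 + (126 + 18225 + 26190)) = 1/(-30 + 44541) = 1/44511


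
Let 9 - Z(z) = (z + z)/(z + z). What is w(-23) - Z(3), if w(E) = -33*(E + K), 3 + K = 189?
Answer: -5387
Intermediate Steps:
K = 186 (K = -3 + 189 = 186)
Z(z) = 8 (Z(z) = 9 - (z + z)/(z + z) = 9 - 2*z/(2*z) = 9 - 2*z*1/(2*z) = 9 - 1*1 = 9 - 1 = 8)
w(E) = -6138 - 33*E (w(E) = -33*(E + 186) = -33*(186 + E) = -6138 - 33*E)
w(-23) - Z(3) = (-6138 - 33*(-23)) - 1*8 = (-6138 + 759) - 8 = -5379 - 8 = -5387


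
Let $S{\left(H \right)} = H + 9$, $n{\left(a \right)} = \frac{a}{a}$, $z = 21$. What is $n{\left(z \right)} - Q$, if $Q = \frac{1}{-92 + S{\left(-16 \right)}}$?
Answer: $\frac{100}{99} \approx 1.0101$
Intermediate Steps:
$n{\left(a \right)} = 1$
$S{\left(H \right)} = 9 + H$
$Q = - \frac{1}{99}$ ($Q = \frac{1}{-92 + \left(9 - 16\right)} = \frac{1}{-92 - 7} = \frac{1}{-99} = - \frac{1}{99} \approx -0.010101$)
$n{\left(z \right)} - Q = 1 - - \frac{1}{99} = 1 + \frac{1}{99} = \frac{100}{99}$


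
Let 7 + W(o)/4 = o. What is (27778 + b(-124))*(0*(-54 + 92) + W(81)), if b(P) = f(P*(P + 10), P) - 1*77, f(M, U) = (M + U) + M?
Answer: 16531304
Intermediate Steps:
W(o) = -28 + 4*o
f(M, U) = U + 2*M
b(P) = -77 + P + 2*P*(10 + P) (b(P) = (P + 2*(P*(P + 10))) - 1*77 = (P + 2*(P*(10 + P))) - 77 = (P + 2*P*(10 + P)) - 77 = -77 + P + 2*P*(10 + P))
(27778 + b(-124))*(0*(-54 + 92) + W(81)) = (27778 + (-77 - 124 + 2*(-124)*(10 - 124)))*(0*(-54 + 92) + (-28 + 4*81)) = (27778 + (-77 - 124 + 2*(-124)*(-114)))*(0*38 + (-28 + 324)) = (27778 + (-77 - 124 + 28272))*(0 + 296) = (27778 + 28071)*296 = 55849*296 = 16531304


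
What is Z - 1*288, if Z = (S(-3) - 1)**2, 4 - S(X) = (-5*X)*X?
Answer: 2016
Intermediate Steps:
S(X) = 4 + 5*X**2 (S(X) = 4 - (-5*X)*X = 4 - (-5)*X**2 = 4 + 5*X**2)
Z = 2304 (Z = ((4 + 5*(-3)**2) - 1)**2 = ((4 + 5*9) - 1)**2 = ((4 + 45) - 1)**2 = (49 - 1)**2 = 48**2 = 2304)
Z - 1*288 = 2304 - 1*288 = 2304 - 288 = 2016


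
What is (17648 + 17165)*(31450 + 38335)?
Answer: 2429425205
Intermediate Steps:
(17648 + 17165)*(31450 + 38335) = 34813*69785 = 2429425205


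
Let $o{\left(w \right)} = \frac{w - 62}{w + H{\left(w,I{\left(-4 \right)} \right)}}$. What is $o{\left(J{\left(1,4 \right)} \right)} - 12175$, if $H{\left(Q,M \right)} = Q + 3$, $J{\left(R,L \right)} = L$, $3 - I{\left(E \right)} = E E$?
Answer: $- \frac{133983}{11} \approx -12180.0$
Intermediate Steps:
$I{\left(E \right)} = 3 - E^{2}$ ($I{\left(E \right)} = 3 - E E = 3 - E^{2}$)
$H{\left(Q,M \right)} = 3 + Q$
$o{\left(w \right)} = \frac{-62 + w}{3 + 2 w}$ ($o{\left(w \right)} = \frac{w - 62}{w + \left(3 + w\right)} = \frac{-62 + w}{3 + 2 w}$)
$o{\left(J{\left(1,4 \right)} \right)} - 12175 = \frac{-62 + 4}{3 + 2 \cdot 4} - 12175 = \frac{1}{3 + 8} \left(-58\right) - 12175 = \frac{1}{11} \left(-58\right) - 12175 = - \frac{58}{11} - 12175 = - \frac{133983}{11}$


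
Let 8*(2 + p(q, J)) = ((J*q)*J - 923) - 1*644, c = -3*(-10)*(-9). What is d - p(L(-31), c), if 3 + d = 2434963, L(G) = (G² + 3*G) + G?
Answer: -41536037/8 ≈ -5.1920e+6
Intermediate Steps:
L(G) = G² + 4*G
d = 2434960 (d = -3 + 2434963 = 2434960)
c = -270 (c = 30*(-9) = -270)
p(q, J) = -1583/8 + q*J²/8 (p(q, J) = -2 + (((J*q)*J - 923) - 1*644)/8 = -2 + ((q*J² - 923) - 644)/8 = -2 + ((-923 + q*J²) - 644)/8 = -2 + (-1567 + q*J²)/8 = -2 + (-1567/8 + q*J²/8) = -1583/8 + q*J²/8)
d - p(L(-31), c) = 2434960 - (-1583/8 + (⅛)*(-31*(4 - 31))*(-270)²) = 2434960 - (-1583/8 + (⅛)*(-31*(-27))*72900) = 2434960 - (-1583/8 + (⅛)*837*72900) = 2434960 - (-1583/8 + 15254325/2) = 2434960 - 1*61015717/8 = 2434960 - 61015717/8 = -41536037/8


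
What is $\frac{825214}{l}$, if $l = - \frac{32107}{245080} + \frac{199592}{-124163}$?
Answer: $- \frac{25111153124760560}{52902508801} \approx -4.7467 \cdot 10^{5}$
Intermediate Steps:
$l = - \frac{52902508801}{30429868040}$ ($l = \left(-32107\right) \frac{1}{245080} + 199592 \left(- \frac{1}{124163}\right) = - \frac{32107}{245080} - \frac{199592}{124163} = - \frac{52902508801}{30429868040} \approx -1.7385$)
$\frac{825214}{l} = \frac{825214}{- \frac{52902508801}{30429868040}} = 825214 \left(- \frac{30429868040}{52902508801}\right) = - \frac{25111153124760560}{52902508801}$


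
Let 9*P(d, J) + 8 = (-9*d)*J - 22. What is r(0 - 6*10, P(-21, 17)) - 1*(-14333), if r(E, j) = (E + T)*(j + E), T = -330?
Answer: -100197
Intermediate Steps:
P(d, J) = -10/3 - J*d (P(d, J) = -8/9 + ((-9*d)*J - 22)/9 = -8/9 + (-9*J*d - 22)/9 = -8/9 + (-22 - 9*J*d)/9 = -8/9 + (-22/9 - J*d) = -10/3 - J*d)
r(E, j) = (-330 + E)*(E + j) (r(E, j) = (E - 330)*(j + E) = (-330 + E)*(E + j))
r(0 - 6*10, P(-21, 17)) - 1*(-14333) = ((0 - 6*10)² - 330*(0 - 6*10) - 330*(-10/3 - 1*17*(-21)) + (0 - 6*10)*(-10/3 - 1*17*(-21))) - 1*(-14333) = ((0 - 60)² - 330*(0 - 60) - 330*(-10/3 + 357) + (0 - 60)*(-10/3 + 357)) + 14333 = ((-60)² - 330*(-60) - 330*1061/3 - 60*1061/3) + 14333 = (3600 + 19800 - 116710 - 21220) + 14333 = -114530 + 14333 = -100197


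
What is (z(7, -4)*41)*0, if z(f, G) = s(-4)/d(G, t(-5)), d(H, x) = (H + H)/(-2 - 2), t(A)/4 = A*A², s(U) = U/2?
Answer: 0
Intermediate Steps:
s(U) = U/2 (s(U) = U*(½) = U/2)
t(A) = 4*A³ (t(A) = 4*(A*A²) = 4*A³)
d(H, x) = -H/2 (d(H, x) = (2*H)/(-4) = (2*H)*(-¼) = -H/2)
z(f, G) = 4/G (z(f, G) = ((½)*(-4))/((-G/2)) = -(-4)/G = 4/G)
(z(7, -4)*41)*0 = ((4/(-4))*41)*0 = ((4*(-¼))*41)*0 = -1*41*0 = -41*0 = 0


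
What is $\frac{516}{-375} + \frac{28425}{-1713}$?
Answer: $- \frac{1282587}{71375} \approx -17.97$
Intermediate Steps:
$\frac{516}{-375} + \frac{28425}{-1713} = 516 \left(- \frac{1}{375}\right) + 28425 \left(- \frac{1}{1713}\right) = - \frac{172}{125} - \frac{9475}{571} = - \frac{1282587}{71375}$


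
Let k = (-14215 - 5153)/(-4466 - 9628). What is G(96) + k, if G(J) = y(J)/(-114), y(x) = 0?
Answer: 1076/783 ≈ 1.3742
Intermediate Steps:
G(J) = 0 (G(J) = 0/(-114) = 0*(-1/114) = 0)
k = 1076/783 (k = -19368/(-14094) = -19368*(-1/14094) = 1076/783 ≈ 1.3742)
G(96) + k = 0 + 1076/783 = 1076/783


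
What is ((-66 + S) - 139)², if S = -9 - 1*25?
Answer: 57121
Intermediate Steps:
S = -34 (S = -9 - 25 = -34)
((-66 + S) - 139)² = ((-66 - 34) - 139)² = (-100 - 139)² = (-239)² = 57121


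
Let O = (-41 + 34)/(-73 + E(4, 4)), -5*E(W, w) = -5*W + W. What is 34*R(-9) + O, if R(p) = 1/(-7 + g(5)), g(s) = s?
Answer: -5898/349 ≈ -16.900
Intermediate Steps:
E(W, w) = 4*W/5 (E(W, w) = -(-5*W + W)/5 = -(-4)*W/5 = 4*W/5)
R(p) = -1/2 (R(p) = 1/(-7 + 5) = 1/(-2) = -1/2)
O = 35/349 (O = (-41 + 34)/(-73 + (4/5)*4) = -7/(-73 + 16/5) = -7/(-349/5) = -7*(-5/349) = 35/349 ≈ 0.10029)
34*R(-9) + O = 34*(-1/2) + 35/349 = -17 + 35/349 = -5898/349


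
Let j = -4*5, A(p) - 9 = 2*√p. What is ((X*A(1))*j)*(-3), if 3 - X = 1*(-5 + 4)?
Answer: 2640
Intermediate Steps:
X = 4 (X = 3 - (-5 + 4) = 3 - (-1) = 3 - 1*(-1) = 3 + 1 = 4)
A(p) = 9 + 2*√p
j = -20
((X*A(1))*j)*(-3) = ((4*(9 + 2*√1))*(-20))*(-3) = ((4*(9 + 2*1))*(-20))*(-3) = ((4*(9 + 2))*(-20))*(-3) = ((4*11)*(-20))*(-3) = (44*(-20))*(-3) = -880*(-3) = 2640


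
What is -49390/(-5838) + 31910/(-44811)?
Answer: 337820785/43601103 ≈ 7.7480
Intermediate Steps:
-49390/(-5838) + 31910/(-44811) = -49390*(-1/5838) + 31910*(-1/44811) = 24695/2919 - 31910/44811 = 337820785/43601103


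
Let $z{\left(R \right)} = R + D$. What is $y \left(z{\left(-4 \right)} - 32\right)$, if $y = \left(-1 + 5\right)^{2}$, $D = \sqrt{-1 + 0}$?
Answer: $-576 + 16 i \approx -576.0 + 16.0 i$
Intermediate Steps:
$D = i$ ($D = \sqrt{-1} = i \approx 1.0 i$)
$y = 16$ ($y = 4^{2} = 16$)
$z{\left(R \right)} = i + R$ ($z{\left(R \right)} = R + i = i + R$)
$y \left(z{\left(-4 \right)} - 32\right) = 16 \left(\left(i - 4\right) - 32\right) = 16 \left(\left(-4 + i\right) - 32\right) = 16 \left(-36 + i\right) = -576 + 16 i$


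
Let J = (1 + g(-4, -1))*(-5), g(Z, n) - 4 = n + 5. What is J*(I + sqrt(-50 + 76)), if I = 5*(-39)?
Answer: 8775 - 45*sqrt(26) ≈ 8545.5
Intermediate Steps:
I = -195
g(Z, n) = 9 + n (g(Z, n) = 4 + (n + 5) = 4 + (5 + n) = 9 + n)
J = -45 (J = (1 + (9 - 1))*(-5) = (1 + 8)*(-5) = 9*(-5) = -45)
J*(I + sqrt(-50 + 76)) = -45*(-195 + sqrt(-50 + 76)) = -45*(-195 + sqrt(26)) = 8775 - 45*sqrt(26)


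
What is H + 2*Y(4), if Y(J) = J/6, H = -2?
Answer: -⅔ ≈ -0.66667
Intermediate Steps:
Y(J) = J/6 (Y(J) = J*(⅙) = J/6)
H + 2*Y(4) = -2 + 2*((⅙)*4) = -2 + 2*(⅔) = -2 + 4/3 = -⅔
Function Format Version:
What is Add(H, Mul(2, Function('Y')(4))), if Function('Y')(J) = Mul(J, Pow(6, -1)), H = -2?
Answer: Rational(-2, 3) ≈ -0.66667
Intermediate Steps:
Function('Y')(J) = Mul(Rational(1, 6), J) (Function('Y')(J) = Mul(J, Rational(1, 6)) = Mul(Rational(1, 6), J))
Add(H, Mul(2, Function('Y')(4))) = Add(-2, Mul(2, Mul(Rational(1, 6), 4))) = Add(-2, Mul(2, Rational(2, 3))) = Add(-2, Rational(4, 3)) = Rational(-2, 3)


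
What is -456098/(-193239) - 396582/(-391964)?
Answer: 127704552785/37871365698 ≈ 3.3721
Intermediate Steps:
-456098/(-193239) - 396582/(-391964) = -456098*(-1/193239) - 396582*(-1/391964) = 456098/193239 + 198291/195982 = 127704552785/37871365698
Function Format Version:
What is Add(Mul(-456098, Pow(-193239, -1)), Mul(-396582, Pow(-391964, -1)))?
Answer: Rational(127704552785, 37871365698) ≈ 3.3721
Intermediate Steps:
Add(Mul(-456098, Pow(-193239, -1)), Mul(-396582, Pow(-391964, -1))) = Add(Mul(-456098, Rational(-1, 193239)), Mul(-396582, Rational(-1, 391964))) = Add(Rational(456098, 193239), Rational(198291, 195982)) = Rational(127704552785, 37871365698)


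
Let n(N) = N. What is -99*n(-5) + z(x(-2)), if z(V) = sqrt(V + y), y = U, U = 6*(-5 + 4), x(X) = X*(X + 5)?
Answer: 495 + 2*I*sqrt(3) ≈ 495.0 + 3.4641*I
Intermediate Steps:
x(X) = X*(5 + X)
U = -6 (U = 6*(-1) = -6)
y = -6
z(V) = sqrt(-6 + V) (z(V) = sqrt(V - 6) = sqrt(-6 + V))
-99*n(-5) + z(x(-2)) = -99*(-5) + sqrt(-6 - 2*(5 - 2)) = 495 + sqrt(-6 - 2*3) = 495 + sqrt(-6 - 6) = 495 + sqrt(-12) = 495 + 2*I*sqrt(3)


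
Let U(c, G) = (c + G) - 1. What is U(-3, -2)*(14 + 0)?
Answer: -84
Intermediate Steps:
U(c, G) = -1 + G + c (U(c, G) = (G + c) - 1 = -1 + G + c)
U(-3, -2)*(14 + 0) = (-1 - 2 - 3)*(14 + 0) = -6*14 = -84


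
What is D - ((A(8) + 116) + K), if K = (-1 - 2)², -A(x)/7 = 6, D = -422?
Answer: -505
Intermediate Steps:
A(x) = -42 (A(x) = -7*6 = -42)
K = 9 (K = (-3)² = 9)
D - ((A(8) + 116) + K) = -422 - ((-42 + 116) + 9) = -422 - (74 + 9) = -422 - 1*83 = -422 - 83 = -505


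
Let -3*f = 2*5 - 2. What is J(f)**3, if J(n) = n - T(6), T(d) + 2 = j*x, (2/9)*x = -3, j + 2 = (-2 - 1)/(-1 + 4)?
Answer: -15069223/216 ≈ -69765.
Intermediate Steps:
j = -3 (j = -2 + (-2 - 1)/(-1 + 4) = -2 - 3/3 = -2 - 3*1/3 = -2 - 1 = -3)
f = -8/3 (f = -(2*5 - 2)/3 = -(10 - 2)/3 = -1/3*8 = -8/3 ≈ -2.6667)
x = -27/2 (x = (9/2)*(-3) = -27/2 ≈ -13.500)
T(d) = 77/2 (T(d) = -2 - 3*(-27/2) = -2 + 81/2 = 77/2)
J(n) = -77/2 + n (J(n) = n - 1*77/2 = n - 77/2 = -77/2 + n)
J(f)**3 = (-77/2 - 8/3)**3 = (-247/6)**3 = -15069223/216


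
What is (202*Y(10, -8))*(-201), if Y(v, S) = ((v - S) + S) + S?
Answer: -81204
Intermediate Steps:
Y(v, S) = S + v (Y(v, S) = v + S = S + v)
(202*Y(10, -8))*(-201) = (202*(-8 + 10))*(-201) = (202*2)*(-201) = 404*(-201) = -81204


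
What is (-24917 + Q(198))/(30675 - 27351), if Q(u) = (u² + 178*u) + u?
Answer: 49729/3324 ≈ 14.961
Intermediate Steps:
Q(u) = u² + 179*u
(-24917 + Q(198))/(30675 - 27351) = (-24917 + 198*(179 + 198))/(30675 - 27351) = (-24917 + 198*377)/3324 = (-24917 + 74646)*(1/3324) = 49729*(1/3324) = 49729/3324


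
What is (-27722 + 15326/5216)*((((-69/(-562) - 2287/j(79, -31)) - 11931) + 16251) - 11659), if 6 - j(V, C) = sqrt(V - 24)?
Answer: 5107581293513071/27848224 - 165330232831*sqrt(55)/49552 ≈ 1.5866e+8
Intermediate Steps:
j(V, C) = 6 - sqrt(-24 + V) (j(V, C) = 6 - sqrt(V - 24) = 6 - sqrt(-24 + V))
(-27722 + 15326/5216)*((((-69/(-562) - 2287/j(79, -31)) - 11931) + 16251) - 11659) = (-27722 + 15326/5216)*((((-69/(-562) - 2287/(6 - sqrt(-24 + 79))) - 11931) + 16251) - 11659) = (-27722 + 15326*(1/5216))*((((-69*(-1/562) - 2287/(6 - sqrt(55))) - 11931) + 16251) - 11659) = (-27722 + 7663/2608)*((((69/562 - 2287/(6 - sqrt(55))) - 11931) + 16251) - 11659) = -72291313*(((-6705153/562 - 2287/(6 - sqrt(55))) + 16251) - 11659)/2608 = -72291313*((2427909/562 - 2287/(6 - sqrt(55))) - 11659)/2608 = -72291313*(-4124449/562 - 2287/(6 - sqrt(55)))/2608 = 298161833611537/1465696 + 165330232831/(2608*(6 - sqrt(55)))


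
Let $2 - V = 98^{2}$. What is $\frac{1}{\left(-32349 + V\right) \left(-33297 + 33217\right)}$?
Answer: $\frac{1}{3356080} \approx 2.9797 \cdot 10^{-7}$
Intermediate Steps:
$V = -9602$ ($V = 2 - 98^{2} = 2 - 9604 = -9602$)
$\frac{1}{\left(-32349 + V\right) \left(-33297 + 33217\right)} = \frac{1}{\left(-32349 - 9602\right) \left(-33297 + 33217\right)} = \frac{1}{\left(-41951\right) \left(-80\right)} = \frac{1}{3356080}$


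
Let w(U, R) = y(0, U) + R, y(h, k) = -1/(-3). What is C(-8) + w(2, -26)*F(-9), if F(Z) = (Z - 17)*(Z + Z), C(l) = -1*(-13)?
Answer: -11999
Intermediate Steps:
C(l) = 13
y(h, k) = ⅓ (y(h, k) = -1*(-⅓) = ⅓)
w(U, R) = ⅓ + R
F(Z) = 2*Z*(-17 + Z) (F(Z) = (-17 + Z)*(2*Z) = 2*Z*(-17 + Z))
C(-8) + w(2, -26)*F(-9) = 13 + (⅓ - 26)*(2*(-9)*(-17 - 9)) = 13 - 154*(-9)*(-26)/3 = 13 - 77/3*468 = 13 - 12012 = -11999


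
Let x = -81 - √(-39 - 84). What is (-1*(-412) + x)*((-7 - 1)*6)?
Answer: -15888 + 48*I*√123 ≈ -15888.0 + 532.35*I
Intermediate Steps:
x = -81 - I*√123 (x = -81 - √(-123) = -81 - I*√123 ≈ -81.0 - 11.091*I)
(-1*(-412) + x)*((-7 - 1)*6) = (-1*(-412) + (-81 - I*√123))*((-7 - 1)*6) = (412 + (-81 - I*√123))*(-8*6) = (331 - I*√123)*(-48) = -15888 + 48*I*√123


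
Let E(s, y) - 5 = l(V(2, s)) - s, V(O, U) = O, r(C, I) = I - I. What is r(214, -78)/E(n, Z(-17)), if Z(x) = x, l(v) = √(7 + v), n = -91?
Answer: 0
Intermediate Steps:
r(C, I) = 0
E(s, y) = 8 - s (E(s, y) = 5 + (√(7 + 2) - s) = 5 + (√9 - s) = 5 + (3 - s) = 8 - s)
r(214, -78)/E(n, Z(-17)) = 0/(8 - 1*(-91)) = 0/(8 + 91) = 0/99 = 0*(1/99) = 0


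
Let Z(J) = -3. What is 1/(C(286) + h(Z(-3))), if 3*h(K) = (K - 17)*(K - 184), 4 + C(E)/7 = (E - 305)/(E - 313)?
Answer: 27/33037 ≈ 0.00081727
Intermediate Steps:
C(E) = -28 + 7*(-305 + E)/(-313 + E) (C(E) = -28 + 7*((E - 305)/(E - 313)) = -28 + 7*((-305 + E)/(-313 + E)) = -28 + 7*(-305 + E)/(-313 + E))
h(K) = (-184 + K)*(-17 + K)/3 (h(K) = ((K - 17)*(K - 184))/3 = ((-17 + K)*(-184 + K))/3 = ((-184 + K)*(-17 + K))/3 = (-184 + K)*(-17 + K)/3)
1/(C(286) + h(Z(-3))) = 1/(7*(947 - 3*286)/(-313 + 286) + (3128/3 - 67*(-3) + (1/3)*(-3)**2)) = 1/(7*(947 - 858)/(-27) + (3128/3 + 201 + (1/3)*9)) = 1/(7*(-1/27)*89 + (3128/3 + 201 + 3)) = 1/(-623/27 + 3740/3) = 1/(33037/27) = 27/33037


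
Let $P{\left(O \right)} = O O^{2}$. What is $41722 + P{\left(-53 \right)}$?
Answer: $-107155$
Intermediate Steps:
$P{\left(O \right)} = O^{3}$
$41722 + P{\left(-53 \right)} = 41722 + \left(-53\right)^{3} = 41722 - 148877 = -107155$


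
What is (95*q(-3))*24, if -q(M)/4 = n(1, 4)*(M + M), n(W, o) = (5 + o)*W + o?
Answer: 711360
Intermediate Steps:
n(W, o) = o + W*(5 + o) (n(W, o) = W*(5 + o) + o = o + W*(5 + o))
q(M) = -104*M (q(M) = -4*(4 + 5*1 + 1*4)*(M + M) = -4*(4 + 5 + 4)*2*M = -52*2*M = -104*M)
(95*q(-3))*24 = (95*(-104*(-3)))*24 = (95*312)*24 = 29640*24 = 711360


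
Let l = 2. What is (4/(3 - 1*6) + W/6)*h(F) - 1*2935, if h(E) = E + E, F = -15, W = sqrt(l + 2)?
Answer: -2905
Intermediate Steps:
W = 2 (W = sqrt(2 + 2) = sqrt(4) = 2)
h(E) = 2*E
(4/(3 - 1*6) + W/6)*h(F) - 1*2935 = (4/(3 - 1*6) + 2/6)*(2*(-15)) - 1*2935 = (4/(3 - 6) + 2*(1/6))*(-30) - 2935 = (4/(-3) + 1/3)*(-30) - 2935 = (4*(-1/3) + 1/3)*(-30) - 2935 = (-4/3 + 1/3)*(-30) - 2935 = -1*(-30) - 2935 = 30 - 2935 = -2905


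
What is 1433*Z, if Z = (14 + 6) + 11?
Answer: 44423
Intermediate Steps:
Z = 31 (Z = 20 + 11 = 31)
1433*Z = 1433*31 = 44423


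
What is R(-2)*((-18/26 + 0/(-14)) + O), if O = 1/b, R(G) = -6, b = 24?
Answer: 203/52 ≈ 3.9038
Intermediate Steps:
O = 1/24 ≈ 0.041667
R(-2)*((-18/26 + 0/(-14)) + O) = -6*((-18/26 + 0/(-14)) + 1/24) = -6*((-18*1/26 + 0*(-1/14)) + 1/24) = -6*((-9/13 + 0) + 1/24) = -6*(-9/13 + 1/24) = -6*(-203/312) = 203/52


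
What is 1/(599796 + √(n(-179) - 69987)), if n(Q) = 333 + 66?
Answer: 16661/9993203089 - I*√1933/59959218534 ≈ 1.6672e-6 - 7.3326e-10*I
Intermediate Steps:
n(Q) = 399
1/(599796 + √(n(-179) - 69987)) = 1/(599796 + √(399 - 69987)) = 1/(599796 + √(-69588)) = 1/(599796 + 6*I*√1933)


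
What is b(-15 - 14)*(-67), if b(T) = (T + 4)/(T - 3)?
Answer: -1675/32 ≈ -52.344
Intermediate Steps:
b(T) = (4 + T)/(-3 + T)
b(-15 - 14)*(-67) = ((4 + (-15 - 14))/(-3 + (-15 - 14)))*(-67) = ((4 - 29)/(-3 - 29))*(-67) = (-25/(-32))*(-67) = -1/32*(-25)*(-67) = (25/32)*(-67) = -1675/32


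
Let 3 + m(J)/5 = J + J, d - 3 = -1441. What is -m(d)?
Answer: 14395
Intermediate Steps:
d = -1438 (d = 3 - 1441 = -1438)
m(J) = -15 + 10*J (m(J) = -15 + 5*(J + J) = -15 + 5*(2*J) = -15 + 10*J)
-m(d) = -(-15 + 10*(-1438)) = -(-15 - 14380) = -1*(-14395) = 14395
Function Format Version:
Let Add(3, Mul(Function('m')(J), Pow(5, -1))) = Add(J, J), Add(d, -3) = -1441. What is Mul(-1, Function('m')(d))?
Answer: 14395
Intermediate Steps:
d = -1438 (d = Add(3, -1441) = -1438)
Function('m')(J) = Add(-15, Mul(10, J)) (Function('m')(J) = Add(-15, Mul(5, Add(J, J))) = Add(-15, Mul(5, Mul(2, J))) = Add(-15, Mul(10, J)))
Mul(-1, Function('m')(d)) = Mul(-1, Add(-15, Mul(10, -1438))) = Mul(-1, Add(-15, -14380)) = Mul(-1, -14395) = 14395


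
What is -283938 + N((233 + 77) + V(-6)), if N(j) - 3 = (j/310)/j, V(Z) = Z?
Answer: -88019849/310 ≈ -2.8394e+5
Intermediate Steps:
N(j) = 931/310 (N(j) = 3 + (j/310)/j = 3 + 1/310 = 931/310)
-283938 + N((233 + 77) + V(-6)) = -283938 + 931/310 = -88019849/310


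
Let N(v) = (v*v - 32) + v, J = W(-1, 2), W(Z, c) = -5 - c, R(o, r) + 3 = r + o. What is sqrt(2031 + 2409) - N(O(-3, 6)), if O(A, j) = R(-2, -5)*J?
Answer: -4938 + 2*sqrt(1110) ≈ -4871.4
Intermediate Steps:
R(o, r) = -3 + o + r (R(o, r) = -3 + (r + o) = -3 + (o + r) = -3 + o + r)
J = -7 (J = -5 - 1*2 = -5 - 2 = -7)
O(A, j) = 70 (O(A, j) = (-3 - 2 - 5)*(-7) = -10*(-7) = 70)
N(v) = -32 + v + v**2 (N(v) = (v**2 - 32) + v = (-32 + v**2) + v = -32 + v + v**2)
sqrt(2031 + 2409) - N(O(-3, 6)) = sqrt(2031 + 2409) - (-32 + 70 + 70**2) = sqrt(4440) - (-32 + 70 + 4900) = 2*sqrt(1110) - 1*4938 = 2*sqrt(1110) - 4938 = -4938 + 2*sqrt(1110)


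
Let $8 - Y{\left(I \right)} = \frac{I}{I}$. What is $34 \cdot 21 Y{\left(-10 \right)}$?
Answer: $4998$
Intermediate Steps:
$Y{\left(I \right)} = 7$ ($Y{\left(I \right)} = 8 - \frac{I}{I} = 8 - 1 = 7$)
$34 \cdot 21 Y{\left(-10 \right)} = 34 \cdot 21 \cdot 7 = 714 \cdot 7 = 4998$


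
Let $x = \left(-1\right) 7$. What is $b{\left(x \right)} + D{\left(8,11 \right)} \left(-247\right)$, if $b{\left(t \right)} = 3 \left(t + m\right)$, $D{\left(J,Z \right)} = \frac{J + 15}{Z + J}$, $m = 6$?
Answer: $-302$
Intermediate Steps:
$x = -7$
$D{\left(J,Z \right)} = \frac{15 + J}{J + Z}$
$b{\left(t \right)} = 18 + 3 t$ ($b{\left(t \right)} = 3 \left(t + 6\right) = 3 \left(6 + t\right) = 18 + 3 t$)
$b{\left(x \right)} + D{\left(8,11 \right)} \left(-247\right) = \left(18 + 3 \left(-7\right)\right) + \frac{15 + 8}{8 + 11} \left(-247\right) = \left(18 - 21\right) + \frac{1}{19} \cdot 23 \left(-247\right) = -3 + \frac{1}{19} \cdot 23 \left(-247\right) = -3 + \frac{23}{19} \left(-247\right) = -3 - 299 = -302$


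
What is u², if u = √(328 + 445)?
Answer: 773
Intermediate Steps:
u = √773 ≈ 27.803
u² = (√773)² = 773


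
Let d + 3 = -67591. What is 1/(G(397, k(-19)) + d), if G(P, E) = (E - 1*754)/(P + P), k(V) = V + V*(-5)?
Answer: -397/26835157 ≈ -1.4794e-5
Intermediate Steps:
d = -67594 (d = -3 - 67591 = -67594)
k(V) = -4*V (k(V) = V - 5*V = -4*V)
G(P, E) = (-754 + E)/(2*P) (G(P, E) = (E - 754)/((2*P)) = (-754 + E)*(1/(2*P)) = (-754 + E)/(2*P))
1/(G(397, k(-19)) + d) = 1/((½)*(-754 - 4*(-19))/397 - 67594) = 1/((½)*(1/397)*(-754 + 76) - 67594) = 1/((½)*(1/397)*(-678) - 67594) = 1/(-339/397 - 67594) = 1/(-26835157/397) = -397/26835157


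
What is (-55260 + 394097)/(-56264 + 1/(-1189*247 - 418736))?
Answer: -241393916703/40083542617 ≈ -6.0223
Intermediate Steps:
(-55260 + 394097)/(-56264 + 1/(-1189*247 - 418736)) = 338837/(-56264 + 1/(-293683 - 418736)) = 338837/(-56264 + 1/(-712419)) = 338837/(-56264 - 1/712419) = 338837/(-40083542617/712419) = 338837*(-712419/40083542617) = -241393916703/40083542617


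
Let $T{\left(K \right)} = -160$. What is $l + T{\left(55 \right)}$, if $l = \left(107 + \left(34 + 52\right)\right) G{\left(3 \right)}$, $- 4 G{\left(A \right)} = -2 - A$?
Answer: $\frac{325}{4} \approx 81.25$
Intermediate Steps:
$G{\left(A \right)} = \frac{1}{2} + \frac{A}{4}$ ($G{\left(A \right)} = - \frac{-2 - A}{4} = \frac{1}{2} + \frac{A}{4}$)
$l = \frac{965}{4}$ ($l = \left(107 + \left(34 + 52\right)\right) \left(\frac{1}{2} + \frac{1}{4} \cdot 3\right) = \left(107 + 86\right) \left(\frac{1}{2} + \frac{3}{4}\right) = 193 \cdot \frac{5}{4} = \frac{965}{4} \approx 241.25$)
$l + T{\left(55 \right)} = \frac{965}{4} - 160 = \frac{325}{4}$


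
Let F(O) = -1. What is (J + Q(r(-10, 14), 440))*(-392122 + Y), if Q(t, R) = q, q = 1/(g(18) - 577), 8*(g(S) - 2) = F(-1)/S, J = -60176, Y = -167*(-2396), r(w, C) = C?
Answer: -39910891291200/82801 ≈ -4.8201e+8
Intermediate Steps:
Y = 400132
g(S) = 2 - 1/(8*S) (g(S) = 2 + (-1/S)/8 = 2 - 1/(8*S))
q = -144/82801 (q = 1/((2 - ⅛/18) - 577) = 1/((2 - ⅛*1/18) - 577) = 1/((2 - 1/144) - 577) = 1/(287/144 - 577) = 1/(-82801/144) = -144/82801 ≈ -0.0017391)
Q(t, R) = -144/82801
(J + Q(r(-10, 14), 440))*(-392122 + Y) = (-60176 - 144/82801)*(-392122 + 400132) = -4982633120/82801*8010 = -39910891291200/82801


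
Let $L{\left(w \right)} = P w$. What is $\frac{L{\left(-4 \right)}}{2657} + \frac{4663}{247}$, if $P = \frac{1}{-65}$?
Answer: $\frac{61948031}{3281395} \approx 18.879$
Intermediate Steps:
$P = - \frac{1}{65} \approx -0.015385$
$L{\left(w \right)} = - \frac{w}{65}$
$\frac{L{\left(-4 \right)}}{2657} + \frac{4663}{247} = \frac{\left(- \frac{1}{65}\right) \left(-4\right)}{2657} + \frac{4663}{247} = \frac{4}{65} \cdot \frac{1}{2657} + 4663 \cdot \frac{1}{247} = \frac{4}{172705} + \frac{4663}{247} = \frac{61948031}{3281395}$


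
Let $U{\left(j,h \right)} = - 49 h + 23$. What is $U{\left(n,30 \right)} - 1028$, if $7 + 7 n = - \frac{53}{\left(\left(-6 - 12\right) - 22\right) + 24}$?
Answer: $-2475$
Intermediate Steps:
$n = - \frac{59}{112}$ ($n = -1 + \frac{\left(-53\right) \frac{1}{\left(\left(-6 - 12\right) - 22\right) + 24}}{7} = -1 + \frac{\left(-53\right) \frac{1}{\left(-18 - 22\right) + 24}}{7} = -1 + \frac{\left(-53\right) \frac{1}{-40 + 24}}{7} = -1 + \frac{\left(-53\right) \frac{1}{-16}}{7} = -1 + \frac{\left(-53\right) \left(- \frac{1}{16}\right)}{7} = -1 + \frac{1}{7} \cdot \frac{53}{16} = -1 + \frac{53}{112} = - \frac{59}{112} \approx -0.52679$)
$U{\left(j,h \right)} = 23 - 49 h$
$U{\left(n,30 \right)} - 1028 = \left(23 - 1470\right) - 1028 = -1447 - 1028 = -2475$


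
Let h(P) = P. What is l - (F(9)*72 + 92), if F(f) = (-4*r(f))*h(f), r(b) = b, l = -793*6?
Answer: 18478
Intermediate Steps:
l = -4758
F(f) = -4*f² (F(f) = (-4*f)*f = -4*f²)
l - (F(9)*72 + 92) = -4758 - (-4*9²*72 + 92) = -4758 - (-4*81*72 + 92) = -4758 - (-324*72 + 92) = -4758 - (-23328 + 92) = -4758 - 1*(-23236) = -4758 + 23236 = 18478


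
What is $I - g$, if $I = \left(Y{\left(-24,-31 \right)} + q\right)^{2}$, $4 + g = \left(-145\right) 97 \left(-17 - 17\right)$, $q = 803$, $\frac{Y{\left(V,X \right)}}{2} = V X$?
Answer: $4770475$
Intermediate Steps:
$Y{\left(V,X \right)} = 2 V X$
$g = 478206$ ($g = -4 + \left(-145\right) 97 \left(-17 - 17\right) = -4 - -478210 = -4 + 478210 = 478206$)
$I = 5248681$ ($I = \left(2 \left(-24\right) \left(-31\right) + 803\right)^{2} = \left(1488 + 803\right)^{2} = 2291^{2} = 5248681$)
$I - g = 5248681 - 478206 = 4770475$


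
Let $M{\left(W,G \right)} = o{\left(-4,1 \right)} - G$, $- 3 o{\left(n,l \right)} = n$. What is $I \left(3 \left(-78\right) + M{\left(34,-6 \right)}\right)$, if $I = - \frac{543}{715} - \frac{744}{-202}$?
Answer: $- \frac{9571544}{14443} \approx -662.71$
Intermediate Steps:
$o{\left(n,l \right)} = - \frac{n}{3}$
$M{\left(W,G \right)} = \frac{4}{3} - G$ ($M{\left(W,G \right)} = \left(- \frac{1}{3}\right) \left(-4\right) - G = \frac{4}{3} - G$)
$I = \frac{211137}{72215}$ ($I = \left(-543\right) \frac{1}{715} - - \frac{372}{101} = - \frac{543}{715} + \frac{372}{101} = \frac{211137}{72215} \approx 2.9237$)
$I \left(3 \left(-78\right) + M{\left(34,-6 \right)}\right) = \frac{211137 \left(3 \left(-78\right) + \left(\frac{4}{3} - -6\right)\right)}{72215} = \frac{211137 \left(-234 + \left(\frac{4}{3} + 6\right)\right)}{72215} = \frac{211137 \left(-234 + \frac{22}{3}\right)}{72215} = \frac{211137}{72215} \left(- \frac{680}{3}\right) = - \frac{9571544}{14443}$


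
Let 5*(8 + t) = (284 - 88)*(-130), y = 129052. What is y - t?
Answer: 134156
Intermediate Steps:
t = -5104 (t = -8 + ((284 - 88)*(-130))/5 = -8 + (196*(-130))/5 = -8 + (⅕)*(-25480) = -8 - 5096 = -5104)
y - t = 129052 - 1*(-5104) = 129052 + 5104 = 134156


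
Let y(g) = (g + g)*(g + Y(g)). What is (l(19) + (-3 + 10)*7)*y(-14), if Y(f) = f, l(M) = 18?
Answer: 52528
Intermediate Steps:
y(g) = 4*g**2 (y(g) = (g + g)*(g + g) = (2*g)*(2*g) = 4*g**2)
(l(19) + (-3 + 10)*7)*y(-14) = (18 + (-3 + 10)*7)*(4*(-14)**2) = (18 + 7*7)*(4*196) = (18 + 49)*784 = 67*784 = 52528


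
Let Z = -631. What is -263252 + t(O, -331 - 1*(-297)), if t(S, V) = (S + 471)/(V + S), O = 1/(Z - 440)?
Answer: -1917365204/7283 ≈ -2.6327e+5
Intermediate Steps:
O = -1/1071 (O = 1/(-631 - 440) = 1/(-1071) = -1/1071 ≈ -0.00093371)
t(S, V) = (471 + S)/(S + V)
-263252 + t(O, -331 - 1*(-297)) = -263252 + (471 - 1/1071)/(-1/1071 + (-331 - 1*(-297))) = -263252 + (504440/1071)/(-1/1071 + (-331 + 297)) = -263252 + (504440/1071)/(-1/1071 - 34) = -263252 + (504440/1071)/(-36415/1071) = -263252 - 1071/36415*504440/1071 = -263252 - 100888/7283 = -1917365204/7283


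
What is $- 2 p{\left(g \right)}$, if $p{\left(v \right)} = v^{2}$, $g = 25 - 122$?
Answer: $-18818$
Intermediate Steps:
$g = -97$
$- 2 p{\left(g \right)} = - 2 \left(-97\right)^{2} = \left(-2\right) 9409 = -18818$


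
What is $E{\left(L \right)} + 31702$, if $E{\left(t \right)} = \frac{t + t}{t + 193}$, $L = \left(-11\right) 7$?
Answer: $\frac{1838639}{58} \approx 31701.0$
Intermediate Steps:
$L = -77$
$E{\left(t \right)} = \frac{2 t}{193 + t}$
$E{\left(L \right)} + 31702 = 2 \left(-77\right) \frac{1}{193 - 77} + 31702 = 2 \left(-77\right) \frac{1}{116} + 31702 = - \frac{77}{58} + 31702 = \frac{1838639}{58}$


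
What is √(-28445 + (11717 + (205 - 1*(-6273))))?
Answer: 5*I*√410 ≈ 101.24*I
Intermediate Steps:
√(-28445 + (11717 + (205 - 1*(-6273)))) = √(-28445 + (11717 + (205 + 6273))) = √(-28445 + (11717 + 6478)) = √(-28445 + 18195) = √(-10250) = 5*I*√410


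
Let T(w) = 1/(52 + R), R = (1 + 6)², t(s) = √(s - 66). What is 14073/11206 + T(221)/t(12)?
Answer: 14073/11206 - I*√6/1818 ≈ 1.2558 - 0.0013474*I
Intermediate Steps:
t(s) = √(-66 + s)
R = 49 (R = 7² = 49)
T(w) = 1/101 (T(w) = 1/(52 + 49) = 1/101)
14073/11206 + T(221)/t(12) = 14073/11206 + 1/(101*(√(-66 + 12))) = 14073*(1/11206) + 1/(101*(√(-54))) = 14073/11206 + 1/(101*((3*I*√6))) = 14073/11206 + (-I*√6/18)/101 = 14073/11206 - I*√6/1818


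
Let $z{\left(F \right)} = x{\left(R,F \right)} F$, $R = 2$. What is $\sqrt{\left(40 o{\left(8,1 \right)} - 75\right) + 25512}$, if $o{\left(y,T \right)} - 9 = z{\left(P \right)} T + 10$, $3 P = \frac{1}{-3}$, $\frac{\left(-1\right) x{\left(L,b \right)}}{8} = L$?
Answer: $\frac{\sqrt{236413}}{3} \approx 162.07$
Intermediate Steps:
$x{\left(L,b \right)} = - 8 L$
$P = - \frac{1}{9}$ ($P = \frac{1}{3 \left(-3\right)} = \frac{1}{3} \left(- \frac{1}{3}\right) = - \frac{1}{9} \approx -0.11111$)
$z{\left(F \right)} = - 16 F$ ($z{\left(F \right)} = \left(-8\right) 2 F = - 16 F$)
$o{\left(y,T \right)} = 19 + \frac{16 T}{9}$ ($o{\left(y,T \right)} = 9 + \left(\left(-16\right) \left(- \frac{1}{9}\right) T + 10\right) = 9 + \left(\frac{16 T}{9} + 10\right) = 9 + \left(10 + \frac{16 T}{9}\right) = 19 + \frac{16 T}{9}$)
$\sqrt{\left(40 o{\left(8,1 \right)} - 75\right) + 25512} = \sqrt{\left(40 \left(19 + \frac{16}{9} \cdot 1\right) - 75\right) + 25512} = \sqrt{\left(40 \left(19 + \frac{16}{9}\right) - 75\right) + 25512} = \sqrt{\left(40 \cdot \frac{187}{9} - 75\right) + 25512} = \sqrt{\left(\frac{7480}{9} - 75\right) + 25512} = \sqrt{\frac{6805}{9} + 25512} = \sqrt{\frac{236413}{9}} = \frac{\sqrt{236413}}{3}$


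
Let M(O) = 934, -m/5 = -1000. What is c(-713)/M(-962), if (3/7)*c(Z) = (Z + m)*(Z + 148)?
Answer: -5651695/934 ≈ -6051.1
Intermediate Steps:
m = 5000 (m = -5*(-1000) = 5000)
c(Z) = 7*(148 + Z)*(5000 + Z)/3 (c(Z) = 7*((Z + 5000)*(Z + 148))/3 = 7*((5000 + Z)*(148 + Z))/3 = 7*((148 + Z)*(5000 + Z))/3 = 7*(148 + Z)*(5000 + Z)/3)
c(-713)/M(-962) = (5180000/3 + 12012*(-713) + (7/3)*(-713)²)/934 = (5180000/3 - 8564556 + (7/3)*508369)*(1/934) = (5180000/3 - 8564556 + 3558583/3)*(1/934) = -5651695*1/934 = -5651695/934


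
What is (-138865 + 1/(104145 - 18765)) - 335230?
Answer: -40478231099/85380 ≈ -4.7410e+5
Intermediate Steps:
(-138865 + 1/(104145 - 18765)) - 335230 = (-138865 + 1/85380) - 335230 = -11856293699/85380 - 335230 = -40478231099/85380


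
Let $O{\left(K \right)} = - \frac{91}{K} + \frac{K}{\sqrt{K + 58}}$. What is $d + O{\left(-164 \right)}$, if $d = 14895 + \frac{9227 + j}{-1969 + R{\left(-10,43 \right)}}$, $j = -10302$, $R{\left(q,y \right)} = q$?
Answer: $\frac{4834618009}{324556} + \frac{82 i \sqrt{106}}{53} \approx 14896.0 + 15.929 i$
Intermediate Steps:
$O{\left(K \right)} = - \frac{91}{K} + \frac{K}{\sqrt{58 + K}}$
$d = \frac{29478280}{1979}$ ($d = 14895 + \frac{9227 - 10302}{-1969 - 10} = 14895 - \frac{1075}{-1979} = 14895 - - \frac{1075}{1979} = 14895 + \frac{1075}{1979} = \frac{29478280}{1979} \approx 14896.0$)
$d + O{\left(-164 \right)} = \frac{29478280}{1979} - \left(- \frac{91}{164} + \frac{164}{\sqrt{58 - 164}}\right) = \frac{29478280}{1979} - \left(- \frac{91}{164} + \frac{164}{i \sqrt{106}}\right) = \frac{29478280}{1979} + \left(\frac{91}{164} - 164 \left(- \frac{i \sqrt{106}}{106}\right)\right) = \frac{29478280}{1979} + \left(\frac{91}{164} + \frac{82 i \sqrt{106}}{53}\right) = \frac{4834618009}{324556} + \frac{82 i \sqrt{106}}{53}$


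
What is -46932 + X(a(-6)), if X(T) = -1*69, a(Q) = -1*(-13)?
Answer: -47001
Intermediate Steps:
a(Q) = 13
X(T) = -69
-46932 + X(a(-6)) = -46932 - 69 = -47001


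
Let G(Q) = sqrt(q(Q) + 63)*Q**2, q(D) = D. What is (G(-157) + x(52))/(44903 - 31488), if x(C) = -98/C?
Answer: -49/348790 + 24649*I*sqrt(94)/13415 ≈ -0.00014049 + 17.814*I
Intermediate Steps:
G(Q) = Q**2*sqrt(63 + Q) (G(Q) = sqrt(Q + 63)*Q**2 = sqrt(63 + Q)*Q**2 = Q**2*sqrt(63 + Q))
(G(-157) + x(52))/(44903 - 31488) = ((-157)**2*sqrt(63 - 157) - 98/52)/(44903 - 31488) = (24649*sqrt(-94) - 98*1/52)/13415 = (24649*(I*sqrt(94)) - 49/26)*(1/13415) = (24649*I*sqrt(94) - 49/26)*(1/13415) = (-49/26 + 24649*I*sqrt(94))*(1/13415) = -49/348790 + 24649*I*sqrt(94)/13415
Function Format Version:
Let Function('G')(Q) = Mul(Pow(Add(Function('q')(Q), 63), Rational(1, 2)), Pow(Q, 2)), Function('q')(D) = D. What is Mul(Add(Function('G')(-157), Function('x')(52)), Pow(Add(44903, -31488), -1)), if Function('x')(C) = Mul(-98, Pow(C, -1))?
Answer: Add(Rational(-49, 348790), Mul(Rational(24649, 13415), I, Pow(94, Rational(1, 2)))) ≈ Add(-0.00014049, Mul(17.814, I))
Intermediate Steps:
Function('G')(Q) = Mul(Pow(Q, 2), Pow(Add(63, Q), Rational(1, 2))) (Function('G')(Q) = Mul(Pow(Add(Q, 63), Rational(1, 2)), Pow(Q, 2)) = Mul(Pow(Add(63, Q), Rational(1, 2)), Pow(Q, 2)) = Mul(Pow(Q, 2), Pow(Add(63, Q), Rational(1, 2))))
Mul(Add(Function('G')(-157), Function('x')(52)), Pow(Add(44903, -31488), -1)) = Mul(Add(Mul(Pow(-157, 2), Pow(Add(63, -157), Rational(1, 2))), Mul(-98, Pow(52, -1))), Pow(Add(44903, -31488), -1)) = Mul(Add(Mul(24649, Pow(-94, Rational(1, 2))), Mul(-98, Rational(1, 52))), Pow(13415, -1)) = Mul(Add(Mul(24649, Mul(I, Pow(94, Rational(1, 2)))), Rational(-49, 26)), Rational(1, 13415)) = Mul(Add(Mul(24649, I, Pow(94, Rational(1, 2))), Rational(-49, 26)), Rational(1, 13415)) = Mul(Add(Rational(-49, 26), Mul(24649, I, Pow(94, Rational(1, 2)))), Rational(1, 13415)) = Add(Rational(-49, 348790), Mul(Rational(24649, 13415), I, Pow(94, Rational(1, 2))))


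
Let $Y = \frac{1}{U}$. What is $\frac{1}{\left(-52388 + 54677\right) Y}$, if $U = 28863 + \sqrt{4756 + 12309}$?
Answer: $\frac{9621}{763} + \frac{\sqrt{17065}}{2289} \approx 12.667$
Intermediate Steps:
$U = 28863 + \sqrt{17065} \approx 28994.0$
$Y = \frac{1}{28863 + \sqrt{17065}} \approx 3.449 \cdot 10^{-5}$
$\frac{1}{\left(-52388 + 54677\right) Y} = \frac{1}{\left(-52388 + 54677\right) \left(\frac{28863}{833055704} - \frac{\sqrt{17065}}{833055704}\right)} = \frac{1}{2289 \left(\frac{28863}{833055704} - \frac{\sqrt{17065}}{833055704}\right)}$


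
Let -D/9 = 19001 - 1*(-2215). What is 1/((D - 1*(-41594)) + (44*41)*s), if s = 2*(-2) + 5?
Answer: -1/147546 ≈ -6.7775e-6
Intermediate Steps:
s = 1 (s = -4 + 5 = 1)
D = -190944 (D = -9*(19001 - 1*(-2215)) = -9*(19001 + 2215) = -9*21216 = -190944)
1/((D - 1*(-41594)) + (44*41)*s) = 1/((-190944 - 1*(-41594)) + (44*41)*1) = 1/((-190944 + 41594) + 1804*1) = 1/(-149350 + 1804) = 1/(-147546) = -1/147546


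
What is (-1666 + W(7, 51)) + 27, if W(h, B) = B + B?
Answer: -1537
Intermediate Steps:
W(h, B) = 2*B
(-1666 + W(7, 51)) + 27 = (-1666 + 2*51) + 27 = (-1666 + 102) + 27 = -1564 + 27 = -1537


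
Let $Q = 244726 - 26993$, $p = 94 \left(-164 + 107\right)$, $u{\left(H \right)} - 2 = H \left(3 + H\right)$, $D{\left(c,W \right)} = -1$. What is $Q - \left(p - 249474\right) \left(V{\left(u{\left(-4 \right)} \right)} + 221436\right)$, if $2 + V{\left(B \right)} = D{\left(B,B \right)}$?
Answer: $56428431989$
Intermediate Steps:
$u{\left(H \right)} = 2 + H \left(3 + H\right)$
$V{\left(B \right)} = -3$ ($V{\left(B \right)} = -2 - 1 = -3$)
$p = -5358$ ($p = 94 \left(-57\right) = -5358$)
$Q = 217733$
$Q - \left(p - 249474\right) \left(V{\left(u{\left(-4 \right)} \right)} + 221436\right) = 217733 - \left(-5358 - 249474\right) \left(-3 + 221436\right) = 217733 - \left(-254832\right) 221433 = 217733 - -56428214256 = 217733 + 56428214256 = 56428431989$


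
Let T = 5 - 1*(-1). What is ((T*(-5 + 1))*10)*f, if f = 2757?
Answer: -661680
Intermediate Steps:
T = 6 (T = 5 + 1 = 6)
((T*(-5 + 1))*10)*f = ((6*(-5 + 1))*10)*2757 = ((6*(-4))*10)*2757 = -24*10*2757 = -240*2757 = -661680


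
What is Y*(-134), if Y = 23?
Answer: -3082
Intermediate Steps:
Y*(-134) = 23*(-134) = -3082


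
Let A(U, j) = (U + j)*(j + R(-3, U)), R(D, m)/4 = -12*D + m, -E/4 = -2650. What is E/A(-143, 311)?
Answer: -1325/2457 ≈ -0.53928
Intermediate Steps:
E = 10600 (E = -4*(-2650) = 10600)
R(D, m) = -48*D + 4*m (R(D, m) = 4*(-12*D + m) = 4*(m - 12*D) = -48*D + 4*m)
A(U, j) = (U + j)*(144 + j + 4*U) (A(U, j) = (U + j)*(j + (-48*(-3) + 4*U)) = (U + j)*(j + (144 + 4*U)) = (U + j)*(144 + j + 4*U))
E/A(-143, 311) = 10600/(311² - 143*311 + 4*(-143)*(36 - 143) + 4*311*(36 - 143)) = 10600/(96721 - 44473 + 4*(-143)*(-107) + 4*311*(-107)) = 10600/(96721 - 44473 + 61204 - 133108) = 10600/(-19656) = 10600*(-1/19656) = -1325/2457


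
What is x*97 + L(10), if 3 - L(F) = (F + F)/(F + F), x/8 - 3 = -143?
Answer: -108638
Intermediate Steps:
x = -1120 (x = 24 + 8*(-143) = 24 - 1144 = -1120)
L(F) = 2 (L(F) = 3 - (F + F)/(F + F) = 3 - 2*F/(2*F) = 3 - 2*F*1/(2*F) = 3 - 1*1 = 3 - 1 = 2)
x*97 + L(10) = -1120*97 + 2 = -108640 + 2 = -108638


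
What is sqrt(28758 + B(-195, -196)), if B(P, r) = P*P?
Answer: sqrt(66783) ≈ 258.42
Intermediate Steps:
B(P, r) = P**2
sqrt(28758 + B(-195, -196)) = sqrt(28758 + (-195)**2) = sqrt(28758 + 38025) = sqrt(66783)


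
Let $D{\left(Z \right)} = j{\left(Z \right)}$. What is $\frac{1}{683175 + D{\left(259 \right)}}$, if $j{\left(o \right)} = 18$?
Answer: $\frac{1}{683193} \approx 1.4637 \cdot 10^{-6}$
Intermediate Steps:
$D{\left(Z \right)} = 18$
$\frac{1}{683175 + D{\left(259 \right)}} = \frac{1}{683175 + 18} = \frac{1}{683193}$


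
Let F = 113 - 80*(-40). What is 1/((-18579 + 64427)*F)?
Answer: 1/151894424 ≈ 6.5835e-9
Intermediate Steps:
F = 3313 (F = 113 + 3200 = 3313)
1/((-18579 + 64427)*F) = 1/((-18579 + 64427)*3313) = (1/3313)/45848 = (1/45848)*(1/3313) = 1/151894424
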